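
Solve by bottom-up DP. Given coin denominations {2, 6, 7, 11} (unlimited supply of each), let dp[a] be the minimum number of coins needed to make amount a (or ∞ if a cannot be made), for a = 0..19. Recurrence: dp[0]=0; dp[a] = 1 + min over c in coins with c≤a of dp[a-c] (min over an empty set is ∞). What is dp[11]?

1

 a  0  1  2  3  4  5  6  7  8  9 10 11 12 13 14 15 16 17 18 19
dp  0  -  1  -  2  -  1  1  2  2  3  1  2  2  2  3  3  2  2  3
(- denotes ∞ / unreachable)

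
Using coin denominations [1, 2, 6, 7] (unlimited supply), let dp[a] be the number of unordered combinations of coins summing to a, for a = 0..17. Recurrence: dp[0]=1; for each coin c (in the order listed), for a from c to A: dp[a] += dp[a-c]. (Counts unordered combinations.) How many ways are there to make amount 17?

29

after  coin     0     1     2     3     4     5     6     7     8     9    10    11    12    13    14    15    16    17
          1     1     1     1     1     1     1     1     1     1     1     1     1     1     1     1     1     1     1
          2     1     1     2     2     3     3     4     4     5     5     6     6     7     7     8     8     9     9
          6     1     1     2     2     3     3     5     5     7     7     9     9    12    12    15    15    18    18
          7     1     1     2     2     3     3     5     6     8     9    11    12    15    17    21    23    27    29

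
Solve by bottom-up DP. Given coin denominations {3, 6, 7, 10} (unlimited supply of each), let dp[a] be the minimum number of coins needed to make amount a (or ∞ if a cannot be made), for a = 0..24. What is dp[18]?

3

 a  0  1  2  3  4  5  6  7  8  9 10 11 12 13 14 15 16 17 18 19 20 21 22 23 24
dp  0  -  -  1  -  -  1  1  -  2  1  -  2  2  2  3  2  2  3  3  2  3  3  3  3
(- denotes ∞ / unreachable)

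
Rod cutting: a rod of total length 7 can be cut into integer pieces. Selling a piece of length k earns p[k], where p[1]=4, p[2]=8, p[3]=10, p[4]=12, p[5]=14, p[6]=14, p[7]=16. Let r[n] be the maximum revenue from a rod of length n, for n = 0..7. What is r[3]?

12

   n    0    1    2    3    4    5    6    7
r[n]    0    4    8   12   16   20   24   28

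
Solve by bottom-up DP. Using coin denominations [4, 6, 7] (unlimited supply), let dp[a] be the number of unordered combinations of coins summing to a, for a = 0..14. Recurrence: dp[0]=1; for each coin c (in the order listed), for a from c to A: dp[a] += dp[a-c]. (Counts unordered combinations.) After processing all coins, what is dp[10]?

after  coin     0     1     2     3     4     5     6     7     8     9    10    11    12    13    14
          4     1     0     0     0     1     0     0     0     1     0     0     0     1     0     0
          6     1     0     0     0     1     0     1     0     1     0     1     0     2     0     1
          7     1     0     0     0     1     0     1     1     1     0     1     1     2     1     2

1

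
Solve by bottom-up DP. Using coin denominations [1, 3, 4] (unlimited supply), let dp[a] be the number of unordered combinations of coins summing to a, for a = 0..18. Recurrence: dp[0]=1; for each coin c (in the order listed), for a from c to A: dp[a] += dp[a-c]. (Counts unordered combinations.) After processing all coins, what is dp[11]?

after  coin     0     1     2     3     4     5     6     7     8     9    10    11    12    13    14    15    16    17    18
          1     1     1     1     1     1     1     1     1     1     1     1     1     1     1     1     1     1     1     1
          3     1     1     1     2     2     2     3     3     3     4     4     4     5     5     5     6     6     6     7
          4     1     1     1     2     3     3     4     5     6     7     8     9    11    12    13    15    17    18    20

9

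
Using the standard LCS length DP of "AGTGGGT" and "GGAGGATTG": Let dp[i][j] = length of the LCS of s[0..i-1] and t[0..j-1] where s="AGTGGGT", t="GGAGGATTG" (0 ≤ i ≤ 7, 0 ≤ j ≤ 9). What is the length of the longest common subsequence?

5

   ''  G  G  A  G  G  A  T  T  G
''  0  0  0  0  0  0  0  0  0  0
 A  0  0  0  1  1  1  1  1  1  1
 G  0  1  1  1  2  2  2  2  2  2
 T  0  1  1  1  2  2  2  3  3  3
 G  0  1  2  2  2  3  3  3  3  4
 G  0  1  2  2  3  3  3  3  3  4
 G  0  1  2  2  3  4  4  4  4  4
 T  0  1  2  2  3  4  4  5  5  5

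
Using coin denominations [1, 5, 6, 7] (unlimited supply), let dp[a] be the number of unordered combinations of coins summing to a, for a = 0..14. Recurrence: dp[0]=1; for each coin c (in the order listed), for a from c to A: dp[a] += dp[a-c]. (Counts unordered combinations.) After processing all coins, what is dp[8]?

after  coin     0     1     2     3     4     5     6     7     8     9    10    11    12    13    14
          1     1     1     1     1     1     1     1     1     1     1     1     1     1     1     1
          5     1     1     1     1     1     2     2     2     2     2     3     3     3     3     3
          6     1     1     1     1     1     2     3     3     3     3     4     5     6     6     6
          7     1     1     1     1     1     2     3     4     4     4     5     6     8     9    10

4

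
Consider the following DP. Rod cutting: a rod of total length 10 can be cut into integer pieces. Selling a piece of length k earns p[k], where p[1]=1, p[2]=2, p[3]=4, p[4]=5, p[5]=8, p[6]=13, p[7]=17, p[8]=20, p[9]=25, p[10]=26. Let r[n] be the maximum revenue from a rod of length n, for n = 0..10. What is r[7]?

17

   n    0    1    2    3    4    5    6    7    8    9   10
r[n]    0    1    2    4    5    8   13   17   20   25   26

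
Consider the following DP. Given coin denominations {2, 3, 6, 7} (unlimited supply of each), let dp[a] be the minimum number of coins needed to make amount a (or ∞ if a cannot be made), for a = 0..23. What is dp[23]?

4

 a  0  1  2  3  4  5  6  7  8  9 10 11 12 13 14 15 16 17 18 19 20 21 22 23
dp  0  -  1  1  2  2  1  1  2  2  2  3  2  2  2  3  3  3  3  3  3  3  4  4
(- denotes ∞ / unreachable)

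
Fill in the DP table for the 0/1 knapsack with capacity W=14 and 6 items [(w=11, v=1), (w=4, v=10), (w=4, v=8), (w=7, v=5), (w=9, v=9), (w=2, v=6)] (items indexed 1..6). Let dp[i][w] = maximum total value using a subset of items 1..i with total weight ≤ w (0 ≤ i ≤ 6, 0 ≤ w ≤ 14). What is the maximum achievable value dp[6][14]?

i\w   0   1   2   3   4   5   6   7   8   9  10  11  12  13  14
  0   0   0   0   0   0   0   0   0   0   0   0   0   0   0   0
  1   0   0   0   0   0   0   0   0   0   0   0   1   1   1   1
  2   0   0   0   0  10  10  10  10  10  10  10  10  10  10  10
  3   0   0   0   0  10  10  10  10  18  18  18  18  18  18  18
  4   0   0   0   0  10  10  10  10  18  18  18  18  18  18  18
  5   0   0   0   0  10  10  10  10  18  18  18  18  18  19  19
  6   0   0   6   6  10  10  16  16  18  18  24  24  24  24  24

24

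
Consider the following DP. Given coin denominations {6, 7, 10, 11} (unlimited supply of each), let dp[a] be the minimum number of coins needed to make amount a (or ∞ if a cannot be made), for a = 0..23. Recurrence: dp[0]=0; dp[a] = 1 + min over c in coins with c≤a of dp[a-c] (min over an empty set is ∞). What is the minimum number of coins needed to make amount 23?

3

 a  0  1  2  3  4  5  6  7  8  9 10 11 12 13 14 15 16 17 18 19 20 21 22 23
dp  0  -  -  -  -  -  1  1  -  -  1  1  2  2  2  -  2  2  2  3  2  2  2  3
(- denotes ∞ / unreachable)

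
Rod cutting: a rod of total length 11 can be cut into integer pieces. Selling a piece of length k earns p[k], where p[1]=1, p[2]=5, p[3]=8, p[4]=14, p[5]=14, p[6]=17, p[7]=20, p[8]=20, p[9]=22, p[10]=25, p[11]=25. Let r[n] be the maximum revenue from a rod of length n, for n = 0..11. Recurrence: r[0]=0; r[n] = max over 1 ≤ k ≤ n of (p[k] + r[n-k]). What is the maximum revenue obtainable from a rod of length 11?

   n    0    1    2    3    4    5    6    7    8    9   10   11
r[n]    0    1    5    8   14   15   19   22   28   29   33   36

36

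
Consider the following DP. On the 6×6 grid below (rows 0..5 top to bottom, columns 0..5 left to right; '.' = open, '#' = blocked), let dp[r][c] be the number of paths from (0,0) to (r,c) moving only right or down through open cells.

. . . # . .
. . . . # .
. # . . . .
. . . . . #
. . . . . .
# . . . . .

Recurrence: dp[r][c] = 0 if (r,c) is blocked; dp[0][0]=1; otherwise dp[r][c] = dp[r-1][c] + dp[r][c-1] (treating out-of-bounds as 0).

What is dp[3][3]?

10

r\c   0   1   2   3   4   5
  0   1   1   1   0   0   0
  1   1   2   3   3   0   0
  2   1   0   3   6   6   6
  3   1   1   4  10  16   0
  4   1   2   6  16  32  32
  5   0   2   8  24  56  88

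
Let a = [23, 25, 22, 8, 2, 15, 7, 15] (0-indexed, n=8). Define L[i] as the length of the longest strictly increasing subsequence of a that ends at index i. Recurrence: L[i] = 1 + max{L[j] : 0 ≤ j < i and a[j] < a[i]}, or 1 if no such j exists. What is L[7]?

   i    0    1    2    3    4    5    6    7
a[i]   23   25   22    8    2   15    7   15
L[i]    1    2    1    1    1    2    2    3

3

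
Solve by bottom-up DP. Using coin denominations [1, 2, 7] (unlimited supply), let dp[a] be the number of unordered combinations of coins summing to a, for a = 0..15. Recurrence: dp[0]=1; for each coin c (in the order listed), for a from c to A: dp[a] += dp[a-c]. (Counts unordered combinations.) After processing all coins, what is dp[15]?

after  coin     0     1     2     3     4     5     6     7     8     9    10    11    12    13    14    15
          1     1     1     1     1     1     1     1     1     1     1     1     1     1     1     1     1
          2     1     1     2     2     3     3     4     4     5     5     6     6     7     7     8     8
          7     1     1     2     2     3     3     4     5     6     7     8     9    10    11    13    14

14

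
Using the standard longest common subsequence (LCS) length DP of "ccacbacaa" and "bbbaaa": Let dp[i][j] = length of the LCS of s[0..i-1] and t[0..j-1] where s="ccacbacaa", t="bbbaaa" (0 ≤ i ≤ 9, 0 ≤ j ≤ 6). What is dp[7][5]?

2

   ''  b  b  b  a  a  a
''  0  0  0  0  0  0  0
 c  0  0  0  0  0  0  0
 c  0  0  0  0  0  0  0
 a  0  0  0  0  1  1  1
 c  0  0  0  0  1  1  1
 b  0  1  1  1  1  1  1
 a  0  1  1  1  2  2  2
 c  0  1  1  1  2  2  2
 a  0  1  1  1  2  3  3
 a  0  1  1  1  2  3  4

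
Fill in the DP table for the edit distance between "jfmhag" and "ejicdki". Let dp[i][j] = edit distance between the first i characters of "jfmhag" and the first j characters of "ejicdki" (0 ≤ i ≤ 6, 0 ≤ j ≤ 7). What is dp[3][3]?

   ''  e  j  i  c  d  k  i
''  0  1  2  3  4  5  6  7
 j  1  1  1  2  3  4  5  6
 f  2  2  2  2  3  4  5  6
 m  3  3  3  3  3  4  5  6
 h  4  4  4  4  4  4  5  6
 a  5  5  5  5  5  5  5  6
 g  6  6  6  6  6  6  6  6

3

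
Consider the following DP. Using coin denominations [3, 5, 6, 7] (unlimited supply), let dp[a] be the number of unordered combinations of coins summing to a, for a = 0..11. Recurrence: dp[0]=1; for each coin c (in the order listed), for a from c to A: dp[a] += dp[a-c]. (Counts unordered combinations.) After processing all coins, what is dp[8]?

after  coin     0     1     2     3     4     5     6     7     8     9    10    11
          3     1     0     0     1     0     0     1     0     0     1     0     0
          5     1     0     0     1     0     1     1     0     1     1     1     1
          6     1     0     0     1     0     1     2     0     1     2     1     2
          7     1     0     0     1     0     1     2     1     1     2     2     2

1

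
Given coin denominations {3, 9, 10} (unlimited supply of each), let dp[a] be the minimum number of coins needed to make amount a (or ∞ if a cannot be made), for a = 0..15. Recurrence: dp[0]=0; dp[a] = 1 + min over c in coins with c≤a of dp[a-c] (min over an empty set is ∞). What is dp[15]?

3

 a  0  1  2  3  4  5  6  7  8  9 10 11 12 13 14 15
dp  0  -  -  1  -  -  2  -  -  1  1  -  2  2  -  3
(- denotes ∞ / unreachable)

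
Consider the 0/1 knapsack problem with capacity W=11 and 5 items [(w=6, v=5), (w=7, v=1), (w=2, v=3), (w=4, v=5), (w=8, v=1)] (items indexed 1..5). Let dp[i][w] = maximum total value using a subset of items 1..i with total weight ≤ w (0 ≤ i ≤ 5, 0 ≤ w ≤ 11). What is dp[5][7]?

8

i\w   0   1   2   3   4   5   6   7   8   9  10  11
  0   0   0   0   0   0   0   0   0   0   0   0   0
  1   0   0   0   0   0   0   5   5   5   5   5   5
  2   0   0   0   0   0   0   5   5   5   5   5   5
  3   0   0   3   3   3   3   5   5   8   8   8   8
  4   0   0   3   3   5   5   8   8   8   8  10  10
  5   0   0   3   3   5   5   8   8   8   8  10  10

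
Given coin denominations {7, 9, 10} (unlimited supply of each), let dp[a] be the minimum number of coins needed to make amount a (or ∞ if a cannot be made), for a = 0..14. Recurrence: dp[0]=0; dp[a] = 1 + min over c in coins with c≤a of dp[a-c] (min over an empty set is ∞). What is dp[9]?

1

 a  0  1  2  3  4  5  6  7  8  9 10 11 12 13 14
dp  0  -  -  -  -  -  -  1  -  1  1  -  -  -  2
(- denotes ∞ / unreachable)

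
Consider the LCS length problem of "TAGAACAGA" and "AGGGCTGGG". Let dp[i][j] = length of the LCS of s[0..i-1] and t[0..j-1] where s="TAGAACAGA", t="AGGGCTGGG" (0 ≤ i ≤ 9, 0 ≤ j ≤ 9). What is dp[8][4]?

   ''  A  G  G  G  C  T  G  G  G
''  0  0  0  0  0  0  0  0  0  0
 T  0  0  0  0  0  0  1  1  1  1
 A  0  1  1  1  1  1  1  1  1  1
 G  0  1  2  2  2  2  2  2  2  2
 A  0  1  2  2  2  2  2  2  2  2
 A  0  1  2  2  2  2  2  2  2  2
 C  0  1  2  2  2  3  3  3  3  3
 A  0  1  2  2  2  3  3  3  3  3
 G  0  1  2  3  3  3  3  4  4  4
 A  0  1  2  3  3  3  3  4  4  4

3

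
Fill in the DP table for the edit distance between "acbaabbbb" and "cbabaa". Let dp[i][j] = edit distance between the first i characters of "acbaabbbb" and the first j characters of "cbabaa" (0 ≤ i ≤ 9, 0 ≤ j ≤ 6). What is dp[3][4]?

   ''  c  b  a  b  a  a
''  0  1  2  3  4  5  6
 a  1  1  2  2  3  4  5
 c  2  1  2  3  3  4  5
 b  3  2  1  2  3  4  5
 a  4  3  2  1  2  3  4
 a  5  4  3  2  2  2  3
 b  6  5  4  3  2  3  3
 b  7  6  5  4  3  3  4
 b  8  7  6  5  4  4  4
 b  9  8  7  6  5  5  5

3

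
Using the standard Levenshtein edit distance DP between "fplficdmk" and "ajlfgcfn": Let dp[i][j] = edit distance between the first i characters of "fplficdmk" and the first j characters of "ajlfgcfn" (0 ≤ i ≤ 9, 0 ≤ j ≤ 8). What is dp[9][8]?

6

   ''  a  j  l  f  g  c  f  n
''  0  1  2  3  4  5  6  7  8
 f  1  1  2  3  3  4  5  6  7
 p  2  2  2  3  4  4  5  6  7
 l  3  3  3  2  3  4  5  6  7
 f  4  4  4  3  2  3  4  5  6
 i  5  5  5  4  3  3  4  5  6
 c  6  6  6  5  4  4  3  4  5
 d  7  7  7  6  5  5  4  4  5
 m  8  8  8  7  6  6  5  5  5
 k  9  9  9  8  7  7  6  6  6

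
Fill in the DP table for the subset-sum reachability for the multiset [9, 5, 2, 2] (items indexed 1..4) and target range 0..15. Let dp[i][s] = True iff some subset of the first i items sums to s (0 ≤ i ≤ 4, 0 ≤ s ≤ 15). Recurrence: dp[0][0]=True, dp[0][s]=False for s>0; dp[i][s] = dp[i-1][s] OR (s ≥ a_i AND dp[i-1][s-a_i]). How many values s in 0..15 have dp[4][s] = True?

9

i\s   0   1   2   3   4   5   6   7   8   9  10  11  12  13  14  15
  0   T   F   F   F   F   F   F   F   F   F   F   F   F   F   F   F
  1   T   F   F   F   F   F   F   F   F   T   F   F   F   F   F   F
  2   T   F   F   F   F   T   F   F   F   T   F   F   F   F   T   F
  3   T   F   T   F   F   T   F   T   F   T   F   T   F   F   T   F
  4   T   F   T   F   T   T   F   T   F   T   F   T   F   T   T   F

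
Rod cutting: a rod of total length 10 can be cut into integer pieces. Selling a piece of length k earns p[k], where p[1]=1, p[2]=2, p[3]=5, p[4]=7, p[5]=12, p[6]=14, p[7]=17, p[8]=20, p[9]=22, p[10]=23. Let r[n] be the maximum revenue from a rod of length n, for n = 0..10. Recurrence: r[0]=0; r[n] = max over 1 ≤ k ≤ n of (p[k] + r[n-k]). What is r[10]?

24

   n    0    1    2    3    4    5    6    7    8    9   10
r[n]    0    1    2    5    7   12   14   17   20   22   24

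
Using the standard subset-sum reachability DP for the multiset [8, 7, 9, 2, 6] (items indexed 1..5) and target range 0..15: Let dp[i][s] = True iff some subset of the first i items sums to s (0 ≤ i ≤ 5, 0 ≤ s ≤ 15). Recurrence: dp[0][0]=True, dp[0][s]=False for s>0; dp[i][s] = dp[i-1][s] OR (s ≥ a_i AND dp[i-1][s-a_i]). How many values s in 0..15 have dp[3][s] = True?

5

i\s   0   1   2   3   4   5   6   7   8   9  10  11  12  13  14  15
  0   T   F   F   F   F   F   F   F   F   F   F   F   F   F   F   F
  1   T   F   F   F   F   F   F   F   T   F   F   F   F   F   F   F
  2   T   F   F   F   F   F   F   T   T   F   F   F   F   F   F   T
  3   T   F   F   F   F   F   F   T   T   T   F   F   F   F   F   T
  4   T   F   T   F   F   F   F   T   T   T   T   T   F   F   F   T
  5   T   F   T   F   F   F   T   T   T   T   T   T   F   T   T   T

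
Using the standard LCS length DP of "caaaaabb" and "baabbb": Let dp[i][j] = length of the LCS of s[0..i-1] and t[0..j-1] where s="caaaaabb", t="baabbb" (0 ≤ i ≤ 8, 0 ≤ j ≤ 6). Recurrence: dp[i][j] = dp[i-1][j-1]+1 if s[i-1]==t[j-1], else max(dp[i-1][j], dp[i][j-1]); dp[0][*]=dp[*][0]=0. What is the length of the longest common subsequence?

   ''  b  a  a  b  b  b
''  0  0  0  0  0  0  0
 c  0  0  0  0  0  0  0
 a  0  0  1  1  1  1  1
 a  0  0  1  2  2  2  2
 a  0  0  1  2  2  2  2
 a  0  0  1  2  2  2  2
 a  0  0  1  2  2  2  2
 b  0  1  1  2  3  3  3
 b  0  1  1  2  3  4  4

4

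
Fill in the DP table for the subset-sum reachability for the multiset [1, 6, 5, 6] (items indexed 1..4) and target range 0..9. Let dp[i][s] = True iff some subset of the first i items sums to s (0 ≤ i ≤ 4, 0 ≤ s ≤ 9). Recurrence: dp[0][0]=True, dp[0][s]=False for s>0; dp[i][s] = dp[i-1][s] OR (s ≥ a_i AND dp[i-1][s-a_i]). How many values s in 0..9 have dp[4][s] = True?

5

i\s   0   1   2   3   4   5   6   7   8   9
  0   T   F   F   F   F   F   F   F   F   F
  1   T   T   F   F   F   F   F   F   F   F
  2   T   T   F   F   F   F   T   T   F   F
  3   T   T   F   F   F   T   T   T   F   F
  4   T   T   F   F   F   T   T   T   F   F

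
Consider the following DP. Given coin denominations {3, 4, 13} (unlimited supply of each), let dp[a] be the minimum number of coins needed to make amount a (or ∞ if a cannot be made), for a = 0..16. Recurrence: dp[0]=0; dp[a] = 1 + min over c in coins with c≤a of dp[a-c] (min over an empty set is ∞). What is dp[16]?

2

 a  0  1  2  3  4  5  6  7  8  9 10 11 12 13 14 15 16
dp  0  -  -  1  1  -  2  2  2  3  3  3  3  1  4  4  2
(- denotes ∞ / unreachable)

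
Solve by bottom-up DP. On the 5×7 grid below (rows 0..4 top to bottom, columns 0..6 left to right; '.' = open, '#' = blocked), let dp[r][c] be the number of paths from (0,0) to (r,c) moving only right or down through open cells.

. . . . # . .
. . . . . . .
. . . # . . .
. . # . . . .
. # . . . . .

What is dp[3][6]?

24

r\c   0   1   2   3   4   5   6
  0   1   1   1   1   0   0   0
  1   1   2   3   4   4   4   4
  2   1   3   6   0   4   8  12
  3   1   4   0   0   4  12  24
  4   1   0   0   0   4  16  40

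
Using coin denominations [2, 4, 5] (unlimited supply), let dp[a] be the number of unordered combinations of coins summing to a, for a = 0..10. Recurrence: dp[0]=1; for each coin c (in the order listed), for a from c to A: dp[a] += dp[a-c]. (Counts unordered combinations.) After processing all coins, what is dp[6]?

after  coin     0     1     2     3     4     5     6     7     8     9    10
          2     1     0     1     0     1     0     1     0     1     0     1
          4     1     0     1     0     2     0     2     0     3     0     3
          5     1     0     1     0     2     1     2     1     3     2     4

2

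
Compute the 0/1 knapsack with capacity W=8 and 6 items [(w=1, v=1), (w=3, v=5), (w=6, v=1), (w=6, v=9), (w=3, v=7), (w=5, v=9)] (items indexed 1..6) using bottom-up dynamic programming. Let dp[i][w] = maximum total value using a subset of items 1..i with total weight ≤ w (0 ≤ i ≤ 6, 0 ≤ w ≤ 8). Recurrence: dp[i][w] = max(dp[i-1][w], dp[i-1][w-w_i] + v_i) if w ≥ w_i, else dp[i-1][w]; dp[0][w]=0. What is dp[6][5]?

9

i\w   0   1   2   3   4   5   6   7   8
  0   0   0   0   0   0   0   0   0   0
  1   0   1   1   1   1   1   1   1   1
  2   0   1   1   5   6   6   6   6   6
  3   0   1   1   5   6   6   6   6   6
  4   0   1   1   5   6   6   9  10  10
  5   0   1   1   7   8   8  12  13  13
  6   0   1   1   7   8   9  12  13  16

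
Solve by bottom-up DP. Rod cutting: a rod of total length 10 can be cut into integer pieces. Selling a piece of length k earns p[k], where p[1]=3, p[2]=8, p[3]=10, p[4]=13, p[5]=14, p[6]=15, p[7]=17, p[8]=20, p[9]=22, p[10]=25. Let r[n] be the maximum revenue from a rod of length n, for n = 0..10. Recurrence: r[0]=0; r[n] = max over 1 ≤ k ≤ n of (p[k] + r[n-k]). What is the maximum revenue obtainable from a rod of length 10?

40

   n    0    1    2    3    4    5    6    7    8    9   10
r[n]    0    3    8   11   16   19   24   27   32   35   40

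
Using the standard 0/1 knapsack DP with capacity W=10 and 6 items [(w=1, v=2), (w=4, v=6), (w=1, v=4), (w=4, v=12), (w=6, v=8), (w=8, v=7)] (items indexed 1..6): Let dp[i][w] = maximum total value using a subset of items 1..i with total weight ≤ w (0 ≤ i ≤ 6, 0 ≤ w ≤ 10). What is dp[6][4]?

12

i\w   0   1   2   3   4   5   6   7   8   9  10
  0   0   0   0   0   0   0   0   0   0   0   0
  1   0   2   2   2   2   2   2   2   2   2   2
  2   0   2   2   2   6   8   8   8   8   8   8
  3   0   4   6   6   6  10  12  12  12  12  12
  4   0   4   6   6  12  16  18  18  18  22  24
  5   0   4   6   6  12  16  18  18  18  22  24
  6   0   4   6   6  12  16  18  18  18  22  24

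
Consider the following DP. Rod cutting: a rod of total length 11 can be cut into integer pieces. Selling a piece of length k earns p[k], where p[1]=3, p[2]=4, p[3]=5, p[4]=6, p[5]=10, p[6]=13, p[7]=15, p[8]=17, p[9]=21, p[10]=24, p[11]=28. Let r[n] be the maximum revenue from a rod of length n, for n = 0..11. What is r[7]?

21

   n    0    1    2    3    4    5    6    7    8    9   10   11
r[n]    0    3    6    9   12   15   18   21   24   27   30   33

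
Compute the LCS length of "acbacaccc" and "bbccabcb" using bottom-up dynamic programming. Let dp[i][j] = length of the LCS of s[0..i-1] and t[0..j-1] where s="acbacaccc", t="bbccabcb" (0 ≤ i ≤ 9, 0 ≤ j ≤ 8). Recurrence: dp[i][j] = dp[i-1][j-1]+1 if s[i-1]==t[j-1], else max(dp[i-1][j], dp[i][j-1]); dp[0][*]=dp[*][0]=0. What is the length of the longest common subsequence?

   ''  b  b  c  c  a  b  c  b
''  0  0  0  0  0  0  0  0  0
 a  0  0  0  0  0  1  1  1  1
 c  0  0  0  1  1  1  1  2  2
 b  0  1  1  1  1  1  2  2  3
 a  0  1  1  1  1  2  2  2  3
 c  0  1  1  2  2  2  2  3  3
 a  0  1  1  2  2  3  3  3  3
 c  0  1  1  2  3  3  3  4  4
 c  0  1  1  2  3  3  3  4  4
 c  0  1  1  2  3  3  3  4  4

4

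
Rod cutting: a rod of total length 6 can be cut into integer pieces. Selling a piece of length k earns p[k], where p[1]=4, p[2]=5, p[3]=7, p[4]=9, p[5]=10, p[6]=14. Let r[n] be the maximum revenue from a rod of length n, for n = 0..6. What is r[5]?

20

   n    0    1    2    3    4    5    6
r[n]    0    4    8   12   16   20   24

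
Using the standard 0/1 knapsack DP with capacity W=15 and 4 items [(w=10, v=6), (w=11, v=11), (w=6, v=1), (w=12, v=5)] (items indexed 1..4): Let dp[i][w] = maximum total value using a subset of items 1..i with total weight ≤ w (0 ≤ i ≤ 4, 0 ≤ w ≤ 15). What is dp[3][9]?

1

i\w   0   1   2   3   4   5   6   7   8   9  10  11  12  13  14  15
  0   0   0   0   0   0   0   0   0   0   0   0   0   0   0   0   0
  1   0   0   0   0   0   0   0   0   0   0   6   6   6   6   6   6
  2   0   0   0   0   0   0   0   0   0   0   6  11  11  11  11  11
  3   0   0   0   0   0   0   1   1   1   1   6  11  11  11  11  11
  4   0   0   0   0   0   0   1   1   1   1   6  11  11  11  11  11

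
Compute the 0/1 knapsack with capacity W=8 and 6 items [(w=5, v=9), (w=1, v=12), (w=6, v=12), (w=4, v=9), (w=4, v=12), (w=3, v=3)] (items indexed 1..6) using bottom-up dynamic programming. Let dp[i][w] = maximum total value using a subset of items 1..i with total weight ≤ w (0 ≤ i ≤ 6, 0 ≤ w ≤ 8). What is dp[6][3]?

12

i\w   0   1   2   3   4   5   6   7   8
  0   0   0   0   0   0   0   0   0   0
  1   0   0   0   0   0   9   9   9   9
  2   0  12  12  12  12  12  21  21  21
  3   0  12  12  12  12  12  21  24  24
  4   0  12  12  12  12  21  21  24  24
  5   0  12  12  12  12  24  24  24  24
  6   0  12  12  12  15  24  24  24  27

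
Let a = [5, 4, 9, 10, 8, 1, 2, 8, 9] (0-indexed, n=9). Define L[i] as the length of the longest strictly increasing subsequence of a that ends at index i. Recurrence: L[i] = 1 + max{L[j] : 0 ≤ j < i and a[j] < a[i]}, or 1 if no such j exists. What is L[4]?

   i    0    1    2    3    4    5    6    7    8
a[i]    5    4    9   10    8    1    2    8    9
L[i]    1    1    2    3    2    1    2    3    4

2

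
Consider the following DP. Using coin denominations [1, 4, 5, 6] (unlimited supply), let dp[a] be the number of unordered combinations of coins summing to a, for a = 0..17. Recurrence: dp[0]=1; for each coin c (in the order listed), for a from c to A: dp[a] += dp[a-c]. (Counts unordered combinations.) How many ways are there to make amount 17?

after  coin     0     1     2     3     4     5     6     7     8     9    10    11    12    13    14    15    16    17
          1     1     1     1     1     1     1     1     1     1     1     1     1     1     1     1     1     1     1
          4     1     1     1     1     2     2     2     2     3     3     3     3     4     4     4     4     5     5
          5     1     1     1     1     2     3     3     3     4     5     6     6     7     8     9    10    11    12
          6     1     1     1     1     2     3     4     4     5     6     8     9    11    12    14    16    19    21

21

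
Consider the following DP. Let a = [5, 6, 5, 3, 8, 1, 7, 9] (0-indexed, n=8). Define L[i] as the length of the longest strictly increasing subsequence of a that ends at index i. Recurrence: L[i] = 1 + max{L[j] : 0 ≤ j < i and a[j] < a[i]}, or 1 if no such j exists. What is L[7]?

   i    0    1    2    3    4    5    6    7
a[i]    5    6    5    3    8    1    7    9
L[i]    1    2    1    1    3    1    3    4

4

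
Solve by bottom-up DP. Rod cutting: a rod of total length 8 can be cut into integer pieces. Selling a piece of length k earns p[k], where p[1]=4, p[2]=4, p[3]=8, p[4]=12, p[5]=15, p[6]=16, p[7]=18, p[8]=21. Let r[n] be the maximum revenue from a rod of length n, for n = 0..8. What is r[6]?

24

   n    0    1    2    3    4    5    6    7    8
r[n]    0    4    8   12   16   20   24   28   32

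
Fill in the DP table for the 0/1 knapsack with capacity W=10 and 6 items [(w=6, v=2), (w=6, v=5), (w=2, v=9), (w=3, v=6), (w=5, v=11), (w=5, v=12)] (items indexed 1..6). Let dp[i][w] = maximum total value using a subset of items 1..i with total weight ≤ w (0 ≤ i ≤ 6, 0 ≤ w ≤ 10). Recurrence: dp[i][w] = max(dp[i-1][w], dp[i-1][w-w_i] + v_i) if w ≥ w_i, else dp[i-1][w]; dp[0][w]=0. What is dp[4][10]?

15

i\w   0   1   2   3   4   5   6   7   8   9  10
  0   0   0   0   0   0   0   0   0   0   0   0
  1   0   0   0   0   0   0   2   2   2   2   2
  2   0   0   0   0   0   0   5   5   5   5   5
  3   0   0   9   9   9   9   9   9  14  14  14
  4   0   0   9   9   9  15  15  15  15  15  15
  5   0   0   9   9   9  15  15  20  20  20  26
  6   0   0   9   9   9  15  15  21  21  21  27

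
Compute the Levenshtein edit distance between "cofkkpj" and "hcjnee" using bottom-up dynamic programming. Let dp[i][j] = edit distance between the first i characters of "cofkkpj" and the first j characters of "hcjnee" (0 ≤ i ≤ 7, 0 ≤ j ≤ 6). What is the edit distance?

   ''  h  c  j  n  e  e
''  0  1  2  3  4  5  6
 c  1  1  1  2  3  4  5
 o  2  2  2  2  3  4  5
 f  3  3  3  3  3  4  5
 k  4  4  4  4  4  4  5
 k  5  5  5  5  5  5  5
 p  6  6  6  6  6  6  6
 j  7  7  7  6  7  7  7

7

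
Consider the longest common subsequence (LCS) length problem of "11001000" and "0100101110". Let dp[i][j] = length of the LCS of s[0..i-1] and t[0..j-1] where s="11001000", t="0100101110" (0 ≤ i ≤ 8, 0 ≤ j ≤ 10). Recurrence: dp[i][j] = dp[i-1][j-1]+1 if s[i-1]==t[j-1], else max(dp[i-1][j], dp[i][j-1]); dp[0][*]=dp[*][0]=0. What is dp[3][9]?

3

   ''  0  1  0  0  1  0  1  1  1  0
''  0  0  0  0  0  0  0  0  0  0  0
 1  0  0  1  1  1  1  1  1  1  1  1
 1  0  0  1  1  1  2  2  2  2  2  2
 0  0  1  1  2  2  2  3  3  3  3  3
 0  0  1  1  2  3  3  3  3  3  3  4
 1  0  1  2  2  3  4  4  4  4  4  4
 0  0  1  2  3  3  4  5  5  5  5  5
 0  0  1  2  3  4  4  5  5  5  5  6
 0  0  1  2  3  4  4  5  5  5  5  6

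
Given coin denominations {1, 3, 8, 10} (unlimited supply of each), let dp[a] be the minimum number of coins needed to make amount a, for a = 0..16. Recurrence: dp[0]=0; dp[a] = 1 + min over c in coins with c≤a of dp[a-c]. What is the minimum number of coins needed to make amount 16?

2

 a  0  1  2  3  4  5  6  7  8  9 10 11 12 13 14 15 16
dp  0  1  2  1  2  3  2  3  1  2  1  2  3  2  3  4  2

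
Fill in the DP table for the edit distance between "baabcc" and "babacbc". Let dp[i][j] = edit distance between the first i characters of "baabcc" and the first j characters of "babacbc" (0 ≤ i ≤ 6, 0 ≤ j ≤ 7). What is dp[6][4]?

3

   ''  b  a  b  a  c  b  c
''  0  1  2  3  4  5  6  7
 b  1  0  1  2  3  4  5  6
 a  2  1  0  1  2  3  4  5
 a  3  2  1  1  1  2  3  4
 b  4  3  2  1  2  2  2  3
 c  5  4  3  2  2  2  3  2
 c  6  5  4  3  3  2  3  3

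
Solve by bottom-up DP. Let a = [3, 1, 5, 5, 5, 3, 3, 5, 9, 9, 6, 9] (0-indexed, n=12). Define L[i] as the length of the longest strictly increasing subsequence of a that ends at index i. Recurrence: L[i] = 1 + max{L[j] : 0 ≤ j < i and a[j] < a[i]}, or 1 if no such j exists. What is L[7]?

3

   i    0    1    2    3    4    5    6    7    8    9   10   11
a[i]    3    1    5    5    5    3    3    5    9    9    6    9
L[i]    1    1    2    2    2    2    2    3    4    4    4    5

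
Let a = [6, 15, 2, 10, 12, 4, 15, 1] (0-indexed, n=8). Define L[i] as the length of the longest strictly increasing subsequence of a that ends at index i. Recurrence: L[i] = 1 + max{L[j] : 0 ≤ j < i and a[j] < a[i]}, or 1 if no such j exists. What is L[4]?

3

   i    0    1    2    3    4    5    6    7
a[i]    6   15    2   10   12    4   15    1
L[i]    1    2    1    2    3    2    4    1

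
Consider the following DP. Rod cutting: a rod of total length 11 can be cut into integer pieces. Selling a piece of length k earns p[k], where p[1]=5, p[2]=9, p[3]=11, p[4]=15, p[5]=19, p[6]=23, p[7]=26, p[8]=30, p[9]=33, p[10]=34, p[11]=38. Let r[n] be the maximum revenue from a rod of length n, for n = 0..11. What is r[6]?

   n    0    1    2    3    4    5    6    7    8    9   10   11
r[n]    0    5   10   15   20   25   30   35   40   45   50   55

30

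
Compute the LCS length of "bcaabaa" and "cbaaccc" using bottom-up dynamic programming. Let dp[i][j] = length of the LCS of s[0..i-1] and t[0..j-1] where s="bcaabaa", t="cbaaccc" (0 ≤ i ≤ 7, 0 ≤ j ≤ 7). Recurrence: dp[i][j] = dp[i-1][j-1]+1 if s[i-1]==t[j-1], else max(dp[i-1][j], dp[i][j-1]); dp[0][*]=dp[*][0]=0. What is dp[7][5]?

4

   ''  c  b  a  a  c  c  c
''  0  0  0  0  0  0  0  0
 b  0  0  1  1  1  1  1  1
 c  0  1  1  1  1  2  2  2
 a  0  1  1  2  2  2  2  2
 a  0  1  1  2  3  3  3  3
 b  0  1  2  2  3  3  3  3
 a  0  1  2  3  3  3  3  3
 a  0  1  2  3  4  4  4  4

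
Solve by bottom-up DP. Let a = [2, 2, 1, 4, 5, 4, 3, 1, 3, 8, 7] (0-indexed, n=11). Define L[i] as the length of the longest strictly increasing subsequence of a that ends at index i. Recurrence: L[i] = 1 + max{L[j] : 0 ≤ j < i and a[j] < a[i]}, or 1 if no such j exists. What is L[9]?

4

   i    0    1    2    3    4    5    6    7    8    9   10
a[i]    2    2    1    4    5    4    3    1    3    8    7
L[i]    1    1    1    2    3    2    2    1    2    4    4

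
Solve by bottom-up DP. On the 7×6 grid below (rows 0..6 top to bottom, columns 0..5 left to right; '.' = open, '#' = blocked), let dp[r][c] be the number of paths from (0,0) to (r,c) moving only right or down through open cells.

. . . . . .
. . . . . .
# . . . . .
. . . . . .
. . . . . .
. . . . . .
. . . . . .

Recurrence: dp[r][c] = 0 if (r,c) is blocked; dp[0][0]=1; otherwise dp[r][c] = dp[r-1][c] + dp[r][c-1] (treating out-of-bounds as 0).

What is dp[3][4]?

30

r\c   0   1   2   3   4   5
  0   1   1   1   1   1   1
  1   1   2   3   4   5   6
  2   0   2   5   9  14  20
  3   0   2   7  16  30  50
  4   0   2   9  25  55 105
  5   0   2  11  36  91 196
  6   0   2  13  49 140 336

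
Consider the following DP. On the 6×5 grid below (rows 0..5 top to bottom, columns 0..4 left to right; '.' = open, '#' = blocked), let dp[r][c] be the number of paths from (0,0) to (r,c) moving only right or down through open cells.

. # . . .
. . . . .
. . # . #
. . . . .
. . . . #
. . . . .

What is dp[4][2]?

r\c   0   1   2   3   4
  0   1   0   0   0   0
  1   1   1   1   1   1
  2   1   2   0   1   0
  3   1   3   3   4   4
  4   1   4   7  11   0
  5   1   5  12  23  23

7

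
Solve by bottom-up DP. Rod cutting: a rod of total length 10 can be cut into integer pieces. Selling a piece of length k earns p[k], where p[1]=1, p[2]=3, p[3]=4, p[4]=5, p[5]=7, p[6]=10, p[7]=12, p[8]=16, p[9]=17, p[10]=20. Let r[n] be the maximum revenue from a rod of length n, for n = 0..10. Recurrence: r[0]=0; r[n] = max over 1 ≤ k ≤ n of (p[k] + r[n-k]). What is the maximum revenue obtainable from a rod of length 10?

   n    0    1    2    3    4    5    6    7    8    9   10
r[n]    0    1    3    4    6    7   10   12   16   17   20

20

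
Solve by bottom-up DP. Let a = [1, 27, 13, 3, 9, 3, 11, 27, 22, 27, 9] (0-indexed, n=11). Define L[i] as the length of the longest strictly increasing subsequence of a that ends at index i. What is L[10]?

   i    0    1    2    3    4    5    6    7    8    9   10
a[i]    1   27   13    3    9    3   11   27   22   27    9
L[i]    1    2    2    2    3    2    4    5    5    6    3

3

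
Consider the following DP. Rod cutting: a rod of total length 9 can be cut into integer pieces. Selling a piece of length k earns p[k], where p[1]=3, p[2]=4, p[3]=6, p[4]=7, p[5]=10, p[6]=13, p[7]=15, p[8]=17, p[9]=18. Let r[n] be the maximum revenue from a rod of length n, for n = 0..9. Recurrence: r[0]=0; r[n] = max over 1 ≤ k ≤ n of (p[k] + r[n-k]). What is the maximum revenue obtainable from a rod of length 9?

27

   n    0    1    2    3    4    5    6    7    8    9
r[n]    0    3    6    9   12   15   18   21   24   27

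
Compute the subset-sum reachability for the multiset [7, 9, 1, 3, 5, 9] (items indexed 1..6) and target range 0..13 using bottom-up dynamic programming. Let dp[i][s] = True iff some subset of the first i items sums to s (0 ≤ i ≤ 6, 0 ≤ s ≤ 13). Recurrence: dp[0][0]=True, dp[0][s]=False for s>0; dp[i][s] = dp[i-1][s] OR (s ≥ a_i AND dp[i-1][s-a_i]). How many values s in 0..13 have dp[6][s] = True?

i\s   0   1   2   3   4   5   6   7   8   9  10  11  12  13
  0   T   F   F   F   F   F   F   F   F   F   F   F   F   F
  1   T   F   F   F   F   F   F   T   F   F   F   F   F   F
  2   T   F   F   F   F   F   F   T   F   T   F   F   F   F
  3   T   T   F   F   F   F   F   T   T   T   T   F   F   F
  4   T   T   F   T   T   F   F   T   T   T   T   T   T   T
  5   T   T   F   T   T   T   T   T   T   T   T   T   T   T
  6   T   T   F   T   T   T   T   T   T   T   T   T   T   T

13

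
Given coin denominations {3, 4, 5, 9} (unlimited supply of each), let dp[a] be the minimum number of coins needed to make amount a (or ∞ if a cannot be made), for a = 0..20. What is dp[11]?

3

 a  0  1  2  3  4  5  6  7  8  9 10 11 12 13 14 15 16 17 18 19 20
dp  0  -  -  1  1  1  2  2  2  1  2  3  2  2  2  3  3  3  2  3  4
(- denotes ∞ / unreachable)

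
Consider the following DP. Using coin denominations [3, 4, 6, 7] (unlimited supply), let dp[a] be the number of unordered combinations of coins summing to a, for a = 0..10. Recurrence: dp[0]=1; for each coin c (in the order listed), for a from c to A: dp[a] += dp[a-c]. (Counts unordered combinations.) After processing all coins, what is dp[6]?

after  coin     0     1     2     3     4     5     6     7     8     9    10
          3     1     0     0     1     0     0     1     0     0     1     0
          4     1     0     0     1     1     0     1     1     1     1     1
          6     1     0     0     1     1     0     2     1     1     2     2
          7     1     0     0     1     1     0     2     2     1     2     3

2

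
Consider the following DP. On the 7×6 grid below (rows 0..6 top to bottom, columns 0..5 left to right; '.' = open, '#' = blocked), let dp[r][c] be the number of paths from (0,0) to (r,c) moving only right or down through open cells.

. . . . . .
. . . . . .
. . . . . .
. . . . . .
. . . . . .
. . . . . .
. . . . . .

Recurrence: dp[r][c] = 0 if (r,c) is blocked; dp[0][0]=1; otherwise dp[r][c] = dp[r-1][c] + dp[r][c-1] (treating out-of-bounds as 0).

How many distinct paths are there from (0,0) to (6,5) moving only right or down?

462

r\c   0   1   2   3   4   5
  0   1   1   1   1   1   1
  1   1   2   3   4   5   6
  2   1   3   6  10  15  21
  3   1   4  10  20  35  56
  4   1   5  15  35  70 126
  5   1   6  21  56 126 252
  6   1   7  28  84 210 462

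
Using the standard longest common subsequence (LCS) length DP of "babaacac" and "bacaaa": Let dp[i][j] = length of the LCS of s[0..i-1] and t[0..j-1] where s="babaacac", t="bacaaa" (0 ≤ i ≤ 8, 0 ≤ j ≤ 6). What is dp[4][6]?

   ''  b  a  c  a  a  a
''  0  0  0  0  0  0  0
 b  0  1  1  1  1  1  1
 a  0  1  2  2  2  2  2
 b  0  1  2  2  2  2  2
 a  0  1  2  2  3  3  3
 a  0  1  2  2  3  4  4
 c  0  1  2  3  3  4  4
 a  0  1  2  3  4  4  5
 c  0  1  2  3  4  4  5

3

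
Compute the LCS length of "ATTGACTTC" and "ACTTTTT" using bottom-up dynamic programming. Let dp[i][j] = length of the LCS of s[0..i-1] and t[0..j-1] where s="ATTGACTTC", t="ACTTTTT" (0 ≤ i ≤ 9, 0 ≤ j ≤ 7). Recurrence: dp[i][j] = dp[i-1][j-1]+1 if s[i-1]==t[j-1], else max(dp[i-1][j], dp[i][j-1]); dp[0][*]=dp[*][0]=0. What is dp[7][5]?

   ''  A  C  T  T  T  T  T
''  0  0  0  0  0  0  0  0
 A  0  1  1  1  1  1  1  1
 T  0  1  1  2  2  2  2  2
 T  0  1  1  2  3  3  3  3
 G  0  1  1  2  3  3  3  3
 A  0  1  1  2  3  3  3  3
 C  0  1  2  2  3  3  3  3
 T  0  1  2  3  3  4  4  4
 T  0  1  2  3  4  4  5  5
 C  0  1  2  3  4  4  5  5

4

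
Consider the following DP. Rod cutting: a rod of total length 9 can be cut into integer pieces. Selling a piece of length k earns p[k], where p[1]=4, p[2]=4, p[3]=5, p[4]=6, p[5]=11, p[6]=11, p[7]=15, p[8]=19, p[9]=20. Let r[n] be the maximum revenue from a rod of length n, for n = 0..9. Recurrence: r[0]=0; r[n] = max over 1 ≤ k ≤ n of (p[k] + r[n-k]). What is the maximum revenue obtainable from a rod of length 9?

   n    0    1    2    3    4    5    6    7    8    9
r[n]    0    4    8   12   16   20   24   28   32   36

36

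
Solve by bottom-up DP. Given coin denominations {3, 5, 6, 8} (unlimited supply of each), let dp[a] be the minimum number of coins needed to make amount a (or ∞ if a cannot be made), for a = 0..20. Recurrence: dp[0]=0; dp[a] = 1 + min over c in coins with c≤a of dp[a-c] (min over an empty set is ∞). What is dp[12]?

2

 a  0  1  2  3  4  5  6  7  8  9 10 11 12 13 14 15 16 17 18 19 20
dp  0  -  -  1  -  1  1  -  1  2  2  2  2  2  2  3  2  3  3  3  3
(- denotes ∞ / unreachable)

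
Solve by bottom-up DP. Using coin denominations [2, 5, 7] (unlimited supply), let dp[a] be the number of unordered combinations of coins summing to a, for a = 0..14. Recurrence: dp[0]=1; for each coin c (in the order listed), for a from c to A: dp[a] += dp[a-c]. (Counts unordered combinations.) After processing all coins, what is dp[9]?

2

after  coin     0     1     2     3     4     5     6     7     8     9    10    11    12    13    14
          2     1     0     1     0     1     0     1     0     1     0     1     0     1     0     1
          5     1     0     1     0     1     1     1     1     1     1     2     1     2     1     2
          7     1     0     1     0     1     1     1     2     1     2     2     2     3     2     4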